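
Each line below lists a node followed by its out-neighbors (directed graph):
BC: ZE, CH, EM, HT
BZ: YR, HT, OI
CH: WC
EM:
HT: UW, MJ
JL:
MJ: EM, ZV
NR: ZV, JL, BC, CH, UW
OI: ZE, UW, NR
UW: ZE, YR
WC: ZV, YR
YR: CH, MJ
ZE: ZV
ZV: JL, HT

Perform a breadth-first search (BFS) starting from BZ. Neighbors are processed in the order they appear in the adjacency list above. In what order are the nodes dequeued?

Visit BZ; enqueue YR, HT, OI → queue [YR, HT, OI]
Visit YR; enqueue CH, MJ → queue [HT, OI, CH, MJ]
Visit HT; enqueue UW → queue [OI, CH, MJ, UW]
Visit OI; enqueue ZE, NR → queue [CH, MJ, UW, ZE, NR]
Visit CH; enqueue WC → queue [MJ, UW, ZE, NR, WC]
Visit MJ; enqueue EM, ZV → queue [UW, ZE, NR, WC, EM, ZV]
Visit UW → queue [ZE, NR, WC, EM, ZV]
Visit ZE → queue [NR, WC, EM, ZV]
Visit NR; enqueue JL, BC → queue [WC, EM, ZV, JL, BC]
Visit WC → queue [EM, ZV, JL, BC]
Visit EM → queue [ZV, JL, BC]
Visit ZV → queue [JL, BC]
Visit JL → queue [BC]
Visit BC → queue []

BZ, YR, HT, OI, CH, MJ, UW, ZE, NR, WC, EM, ZV, JL, BC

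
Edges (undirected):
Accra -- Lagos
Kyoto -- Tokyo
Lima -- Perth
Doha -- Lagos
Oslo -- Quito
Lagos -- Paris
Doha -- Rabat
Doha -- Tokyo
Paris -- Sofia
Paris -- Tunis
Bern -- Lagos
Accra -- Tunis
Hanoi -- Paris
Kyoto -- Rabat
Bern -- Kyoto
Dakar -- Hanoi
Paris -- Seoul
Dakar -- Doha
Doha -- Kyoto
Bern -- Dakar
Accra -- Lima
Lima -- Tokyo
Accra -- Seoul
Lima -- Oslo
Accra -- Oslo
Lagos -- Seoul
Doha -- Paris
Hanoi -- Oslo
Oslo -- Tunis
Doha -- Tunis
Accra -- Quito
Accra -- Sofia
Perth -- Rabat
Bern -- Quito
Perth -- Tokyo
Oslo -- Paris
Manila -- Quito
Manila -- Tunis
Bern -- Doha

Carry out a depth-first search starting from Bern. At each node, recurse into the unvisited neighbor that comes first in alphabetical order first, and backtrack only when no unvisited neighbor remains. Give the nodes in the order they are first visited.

Visit Bern
Bern → Dakar
Dakar → Doha
Doha → Kyoto
Kyoto → Rabat
Rabat → Perth
Perth → Lima
Lima → Accra
Accra → Lagos
Lagos → Paris
Paris → Hanoi
Hanoi → Oslo
Oslo → Quito
Quito → Manila
Manila → Tunis
Paris → Seoul
Paris → Sofia
Lima → Tokyo

Bern Dakar Doha Kyoto Rabat Perth Lima Accra Lagos Paris Hanoi Oslo Quito Manila Tunis Seoul Sofia Tokyo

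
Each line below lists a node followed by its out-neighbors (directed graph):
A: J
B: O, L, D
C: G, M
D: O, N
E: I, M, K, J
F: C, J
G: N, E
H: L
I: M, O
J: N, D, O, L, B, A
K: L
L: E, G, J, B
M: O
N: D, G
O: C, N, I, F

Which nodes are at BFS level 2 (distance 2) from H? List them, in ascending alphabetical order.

Level 0: H
Level 1: L
Level 2: B, E, G, J
Level 3: A, D, I, K, M, N, O
Level 4: C, F

B, E, G, J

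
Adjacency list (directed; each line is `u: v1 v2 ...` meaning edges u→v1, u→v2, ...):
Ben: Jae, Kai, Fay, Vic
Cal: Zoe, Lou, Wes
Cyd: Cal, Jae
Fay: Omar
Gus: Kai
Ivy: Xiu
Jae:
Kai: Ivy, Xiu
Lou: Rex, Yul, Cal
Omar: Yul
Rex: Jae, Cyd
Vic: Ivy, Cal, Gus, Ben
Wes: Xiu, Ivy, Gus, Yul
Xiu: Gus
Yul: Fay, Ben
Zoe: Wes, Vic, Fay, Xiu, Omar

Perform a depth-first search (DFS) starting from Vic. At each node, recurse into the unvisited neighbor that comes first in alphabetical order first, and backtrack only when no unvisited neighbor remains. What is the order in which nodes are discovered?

Vic, Ben, Fay, Omar, Yul, Jae, Kai, Ivy, Xiu, Gus, Cal, Lou, Rex, Cyd, Wes, Zoe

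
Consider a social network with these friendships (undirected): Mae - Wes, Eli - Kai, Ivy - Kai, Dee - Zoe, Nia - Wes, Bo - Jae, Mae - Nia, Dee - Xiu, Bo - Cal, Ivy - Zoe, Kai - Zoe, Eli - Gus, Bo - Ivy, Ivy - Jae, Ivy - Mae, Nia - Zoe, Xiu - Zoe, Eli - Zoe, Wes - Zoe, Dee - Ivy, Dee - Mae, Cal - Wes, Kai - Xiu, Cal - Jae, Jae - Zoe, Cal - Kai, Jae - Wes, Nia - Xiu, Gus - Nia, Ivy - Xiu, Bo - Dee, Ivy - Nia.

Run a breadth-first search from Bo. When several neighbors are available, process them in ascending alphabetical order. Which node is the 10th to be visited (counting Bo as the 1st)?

Zoe

Visit Bo; enqueue Cal, Dee, Ivy, Jae → queue [Cal, Dee, Ivy, Jae]
Visit Cal; enqueue Kai, Wes → queue [Dee, Ivy, Jae, Kai, Wes]
Visit Dee; enqueue Mae, Xiu, Zoe → queue [Ivy, Jae, Kai, Wes, Mae, Xiu, Zoe]
Visit Ivy; enqueue Nia → queue [Jae, Kai, Wes, Mae, Xiu, Zoe, Nia]
Visit Jae → queue [Kai, Wes, Mae, Xiu, Zoe, Nia]
Visit Kai; enqueue Eli → queue [Wes, Mae, Xiu, Zoe, Nia, Eli]
Visit Wes → queue [Mae, Xiu, Zoe, Nia, Eli]
Visit Mae → queue [Xiu, Zoe, Nia, Eli]
Visit Xiu → queue [Zoe, Nia, Eli]
Visit Zoe → queue [Nia, Eli]
Visit Nia; enqueue Gus → queue [Eli, Gus]
Visit Eli → queue [Gus]
Visit Gus → queue []

Visit order: Bo, Cal, Dee, Ivy, Jae, Kai, Wes, Mae, Xiu, Zoe, Nia, Eli, Gus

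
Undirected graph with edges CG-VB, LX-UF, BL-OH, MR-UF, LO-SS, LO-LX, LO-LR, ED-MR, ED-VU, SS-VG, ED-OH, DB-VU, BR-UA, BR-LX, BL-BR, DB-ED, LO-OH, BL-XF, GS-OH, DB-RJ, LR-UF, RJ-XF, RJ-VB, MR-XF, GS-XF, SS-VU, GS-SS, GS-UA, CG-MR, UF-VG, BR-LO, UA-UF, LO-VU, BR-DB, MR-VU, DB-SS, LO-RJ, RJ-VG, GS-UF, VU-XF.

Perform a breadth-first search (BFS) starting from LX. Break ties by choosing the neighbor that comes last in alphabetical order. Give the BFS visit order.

Visit LX; enqueue UF, LO, BR → queue [UF, LO, BR]
Visit UF; enqueue VG, UA, MR, LR, GS → queue [LO, BR, VG, UA, MR, LR, GS]
Visit LO; enqueue VU, SS, RJ, OH → queue [BR, VG, UA, MR, LR, GS, VU, SS, RJ, OH]
Visit BR; enqueue DB, BL → queue [VG, UA, MR, LR, GS, VU, SS, RJ, OH, DB, BL]
Visit VG → queue [UA, MR, LR, GS, VU, SS, RJ, OH, DB, BL]
Visit UA → queue [MR, LR, GS, VU, SS, RJ, OH, DB, BL]
Visit MR; enqueue XF, ED, CG → queue [LR, GS, VU, SS, RJ, OH, DB, BL, XF, ED, CG]
Visit LR → queue [GS, VU, SS, RJ, OH, DB, BL, XF, ED, CG]
Visit GS → queue [VU, SS, RJ, OH, DB, BL, XF, ED, CG]
Visit VU → queue [SS, RJ, OH, DB, BL, XF, ED, CG]
Visit SS → queue [RJ, OH, DB, BL, XF, ED, CG]
Visit RJ; enqueue VB → queue [OH, DB, BL, XF, ED, CG, VB]
Visit OH → queue [DB, BL, XF, ED, CG, VB]
Visit DB → queue [BL, XF, ED, CG, VB]
Visit BL → queue [XF, ED, CG, VB]
Visit XF → queue [ED, CG, VB]
Visit ED → queue [CG, VB]
Visit CG → queue [VB]
Visit VB → queue []

LX → UF → LO → BR → VG → UA → MR → LR → GS → VU → SS → RJ → OH → DB → BL → XF → ED → CG → VB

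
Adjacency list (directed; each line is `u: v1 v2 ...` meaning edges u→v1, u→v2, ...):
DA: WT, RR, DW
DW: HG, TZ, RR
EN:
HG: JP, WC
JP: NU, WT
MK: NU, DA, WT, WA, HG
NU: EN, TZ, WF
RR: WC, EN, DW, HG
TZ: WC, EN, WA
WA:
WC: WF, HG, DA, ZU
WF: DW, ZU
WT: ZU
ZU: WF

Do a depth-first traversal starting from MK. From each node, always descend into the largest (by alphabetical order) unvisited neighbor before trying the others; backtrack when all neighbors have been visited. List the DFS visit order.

MK -> WT -> ZU -> WF -> DW -> TZ -> WC -> HG -> JP -> NU -> EN -> DA -> RR -> WA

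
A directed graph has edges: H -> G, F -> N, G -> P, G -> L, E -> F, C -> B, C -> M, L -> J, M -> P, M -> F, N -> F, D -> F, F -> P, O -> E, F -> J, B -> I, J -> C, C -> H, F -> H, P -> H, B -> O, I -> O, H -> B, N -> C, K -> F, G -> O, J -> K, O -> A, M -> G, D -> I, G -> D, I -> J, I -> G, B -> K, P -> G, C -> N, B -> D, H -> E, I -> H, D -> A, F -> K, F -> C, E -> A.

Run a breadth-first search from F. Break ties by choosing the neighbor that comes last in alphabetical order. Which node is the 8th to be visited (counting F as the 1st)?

Visit F; enqueue P, N, K, J, H, C → queue [P, N, K, J, H, C]
Visit P; enqueue G → queue [N, K, J, H, C, G]
Visit N → queue [K, J, H, C, G]
Visit K → queue [J, H, C, G]
Visit J → queue [H, C, G]
Visit H; enqueue E, B → queue [C, G, E, B]
Visit C; enqueue M → queue [G, E, B, M]
Visit G; enqueue O, L, D → queue [E, B, M, O, L, D]
Visit E; enqueue A → queue [B, M, O, L, D, A]
Visit B; enqueue I → queue [M, O, L, D, A, I]
Visit M → queue [O, L, D, A, I]
Visit O → queue [L, D, A, I]
Visit L → queue [D, A, I]
Visit D → queue [A, I]
Visit A → queue [I]
Visit I → queue []

Visit order: F, P, N, K, J, H, C, G, E, B, M, O, L, D, A, I

G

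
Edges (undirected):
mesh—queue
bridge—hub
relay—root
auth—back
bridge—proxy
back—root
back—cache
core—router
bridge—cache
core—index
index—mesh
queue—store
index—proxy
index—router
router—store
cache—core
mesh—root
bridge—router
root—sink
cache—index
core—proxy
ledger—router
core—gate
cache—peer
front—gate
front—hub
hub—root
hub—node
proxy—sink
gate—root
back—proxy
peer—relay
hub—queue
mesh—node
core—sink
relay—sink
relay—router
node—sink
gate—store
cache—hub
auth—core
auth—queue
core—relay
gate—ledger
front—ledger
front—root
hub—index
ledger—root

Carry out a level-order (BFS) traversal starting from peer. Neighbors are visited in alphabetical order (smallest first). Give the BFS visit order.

Visit peer; enqueue cache, relay → queue [cache, relay]
Visit cache; enqueue back, bridge, core, hub, index → queue [relay, back, bridge, core, hub, index]
Visit relay; enqueue root, router, sink → queue [back, bridge, core, hub, index, root, router, sink]
Visit back; enqueue auth, proxy → queue [bridge, core, hub, index, root, router, sink, auth, proxy]
Visit bridge → queue [core, hub, index, root, router, sink, auth, proxy]
Visit core; enqueue gate → queue [hub, index, root, router, sink, auth, proxy, gate]
Visit hub; enqueue front, node, queue → queue [index, root, router, sink, auth, proxy, gate, front, node, queue]
Visit index; enqueue mesh → queue [root, router, sink, auth, proxy, gate, front, node, queue, mesh]
Visit root; enqueue ledger → queue [router, sink, auth, proxy, gate, front, node, queue, mesh, ledger]
Visit router; enqueue store → queue [sink, auth, proxy, gate, front, node, queue, mesh, ledger, store]
Visit sink → queue [auth, proxy, gate, front, node, queue, mesh, ledger, store]
Visit auth → queue [proxy, gate, front, node, queue, mesh, ledger, store]
Visit proxy → queue [gate, front, node, queue, mesh, ledger, store]
Visit gate → queue [front, node, queue, mesh, ledger, store]
Visit front → queue [node, queue, mesh, ledger, store]
Visit node → queue [queue, mesh, ledger, store]
Visit queue → queue [mesh, ledger, store]
Visit mesh → queue [ledger, store]
Visit ledger → queue [store]
Visit store → queue []

peer → cache → relay → back → bridge → core → hub → index → root → router → sink → auth → proxy → gate → front → node → queue → mesh → ledger → store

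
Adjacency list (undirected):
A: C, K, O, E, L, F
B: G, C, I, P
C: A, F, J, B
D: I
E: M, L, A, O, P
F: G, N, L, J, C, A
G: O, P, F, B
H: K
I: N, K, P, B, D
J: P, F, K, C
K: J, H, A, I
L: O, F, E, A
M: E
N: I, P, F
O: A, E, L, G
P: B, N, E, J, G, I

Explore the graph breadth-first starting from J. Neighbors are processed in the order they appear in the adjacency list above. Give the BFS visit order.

J -> P -> F -> K -> C -> B -> N -> E -> G -> I -> L -> A -> H -> M -> O -> D

Visit J; enqueue P, F, K, C → queue [P, F, K, C]
Visit P; enqueue B, N, E, G, I → queue [F, K, C, B, N, E, G, I]
Visit F; enqueue L, A → queue [K, C, B, N, E, G, I, L, A]
Visit K; enqueue H → queue [C, B, N, E, G, I, L, A, H]
Visit C → queue [B, N, E, G, I, L, A, H]
Visit B → queue [N, E, G, I, L, A, H]
Visit N → queue [E, G, I, L, A, H]
Visit E; enqueue M, O → queue [G, I, L, A, H, M, O]
Visit G → queue [I, L, A, H, M, O]
Visit I; enqueue D → queue [L, A, H, M, O, D]
Visit L → queue [A, H, M, O, D]
Visit A → queue [H, M, O, D]
Visit H → queue [M, O, D]
Visit M → queue [O, D]
Visit O → queue [D]
Visit D → queue []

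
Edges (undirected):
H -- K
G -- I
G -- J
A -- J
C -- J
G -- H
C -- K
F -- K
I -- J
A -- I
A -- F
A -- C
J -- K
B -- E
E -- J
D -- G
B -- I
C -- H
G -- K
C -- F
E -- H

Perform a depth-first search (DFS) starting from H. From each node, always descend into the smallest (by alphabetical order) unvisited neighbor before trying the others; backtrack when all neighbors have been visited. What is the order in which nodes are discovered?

H → C → A → F → K → G → D → I → B → E → J

Visit H
H → C
C → A
A → F
F → K
K → G
G → D
G → I
I → B
B → E
E → J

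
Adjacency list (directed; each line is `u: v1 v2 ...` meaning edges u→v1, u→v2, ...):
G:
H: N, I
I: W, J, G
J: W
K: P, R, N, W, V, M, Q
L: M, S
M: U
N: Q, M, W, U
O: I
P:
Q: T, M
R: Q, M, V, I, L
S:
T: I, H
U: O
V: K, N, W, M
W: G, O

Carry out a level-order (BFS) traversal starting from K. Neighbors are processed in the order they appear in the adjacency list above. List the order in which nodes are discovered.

K, P, R, N, W, V, M, Q, I, L, U, G, O, T, J, S, H

Visit K; enqueue P, R, N, W, V, M, Q → queue [P, R, N, W, V, M, Q]
Visit P → queue [R, N, W, V, M, Q]
Visit R; enqueue I, L → queue [N, W, V, M, Q, I, L]
Visit N; enqueue U → queue [W, V, M, Q, I, L, U]
Visit W; enqueue G, O → queue [V, M, Q, I, L, U, G, O]
Visit V → queue [M, Q, I, L, U, G, O]
Visit M → queue [Q, I, L, U, G, O]
Visit Q; enqueue T → queue [I, L, U, G, O, T]
Visit I; enqueue J → queue [L, U, G, O, T, J]
Visit L; enqueue S → queue [U, G, O, T, J, S]
Visit U → queue [G, O, T, J, S]
Visit G → queue [O, T, J, S]
Visit O → queue [T, J, S]
Visit T; enqueue H → queue [J, S, H]
Visit J → queue [S, H]
Visit S → queue [H]
Visit H → queue []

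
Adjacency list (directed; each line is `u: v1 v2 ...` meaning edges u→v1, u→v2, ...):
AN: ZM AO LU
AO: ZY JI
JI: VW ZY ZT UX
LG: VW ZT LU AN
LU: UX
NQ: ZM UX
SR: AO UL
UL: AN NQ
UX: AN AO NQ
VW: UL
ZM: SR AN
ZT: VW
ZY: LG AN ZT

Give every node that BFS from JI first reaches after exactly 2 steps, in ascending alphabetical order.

AN, AO, LG, NQ, UL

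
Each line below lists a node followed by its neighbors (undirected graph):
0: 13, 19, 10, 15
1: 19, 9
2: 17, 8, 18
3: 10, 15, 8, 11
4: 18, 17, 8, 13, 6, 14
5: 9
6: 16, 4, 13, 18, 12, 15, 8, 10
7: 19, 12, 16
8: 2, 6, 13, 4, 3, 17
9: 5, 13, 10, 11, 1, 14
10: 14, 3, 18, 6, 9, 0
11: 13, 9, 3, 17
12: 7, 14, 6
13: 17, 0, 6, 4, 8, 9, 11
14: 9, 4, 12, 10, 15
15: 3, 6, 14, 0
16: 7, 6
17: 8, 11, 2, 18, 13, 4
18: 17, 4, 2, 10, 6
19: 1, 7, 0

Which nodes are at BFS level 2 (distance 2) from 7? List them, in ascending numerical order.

0, 1, 6, 14

Level 0: 7
Level 1: 12, 16, 19
Level 2: 0, 1, 6, 14
Level 3: 4, 8, 9, 10, 13, 15, 18
Level 4: 2, 3, 5, 11, 17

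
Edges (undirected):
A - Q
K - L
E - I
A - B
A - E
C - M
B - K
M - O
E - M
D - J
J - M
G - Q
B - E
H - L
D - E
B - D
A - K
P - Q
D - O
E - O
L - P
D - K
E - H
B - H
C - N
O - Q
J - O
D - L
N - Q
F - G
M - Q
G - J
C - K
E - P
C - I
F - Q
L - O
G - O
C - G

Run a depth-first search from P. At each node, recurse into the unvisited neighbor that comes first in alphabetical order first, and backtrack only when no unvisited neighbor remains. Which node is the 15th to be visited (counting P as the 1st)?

Visit P
P → E
E → A
A → B
B → D
D → J
J → G
G → C
C → I
C → K
K → L
L → H
L → O
O → M
M → Q
Q → F
Q → N

Visit order: P, E, A, B, D, J, G, C, I, K, L, H, O, M, Q, F, N

Q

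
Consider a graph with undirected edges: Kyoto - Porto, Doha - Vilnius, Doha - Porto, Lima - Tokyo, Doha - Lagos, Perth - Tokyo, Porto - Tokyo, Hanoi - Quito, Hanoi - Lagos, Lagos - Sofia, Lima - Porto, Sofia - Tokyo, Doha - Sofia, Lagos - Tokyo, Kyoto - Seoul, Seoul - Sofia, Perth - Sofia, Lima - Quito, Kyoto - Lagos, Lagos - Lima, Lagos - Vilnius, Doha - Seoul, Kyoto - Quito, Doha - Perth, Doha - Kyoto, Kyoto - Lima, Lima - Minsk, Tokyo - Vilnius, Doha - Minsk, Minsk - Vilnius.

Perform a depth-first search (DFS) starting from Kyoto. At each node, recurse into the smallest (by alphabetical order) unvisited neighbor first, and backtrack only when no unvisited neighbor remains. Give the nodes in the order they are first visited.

Visit Kyoto
Kyoto → Doha
Doha → Lagos
Lagos → Hanoi
Hanoi → Quito
Quito → Lima
Lima → Minsk
Minsk → Vilnius
Vilnius → Tokyo
Tokyo → Perth
Perth → Sofia
Sofia → Seoul
Tokyo → Porto

Kyoto, Doha, Lagos, Hanoi, Quito, Lima, Minsk, Vilnius, Tokyo, Perth, Sofia, Seoul, Porto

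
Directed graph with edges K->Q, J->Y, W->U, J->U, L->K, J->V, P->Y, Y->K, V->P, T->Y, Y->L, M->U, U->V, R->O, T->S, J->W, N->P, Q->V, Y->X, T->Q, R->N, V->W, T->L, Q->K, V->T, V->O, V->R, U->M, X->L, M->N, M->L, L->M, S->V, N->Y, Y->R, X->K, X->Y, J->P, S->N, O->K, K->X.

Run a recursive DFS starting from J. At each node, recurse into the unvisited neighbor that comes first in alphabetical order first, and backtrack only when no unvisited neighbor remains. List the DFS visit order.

Visit J
J → P
P → Y
Y → K
K → Q
Q → V
V → O
V → R
R → N
V → T
T → L
L → M
M → U
T → S
V → W
K → X

J, P, Y, K, Q, V, O, R, N, T, L, M, U, S, W, X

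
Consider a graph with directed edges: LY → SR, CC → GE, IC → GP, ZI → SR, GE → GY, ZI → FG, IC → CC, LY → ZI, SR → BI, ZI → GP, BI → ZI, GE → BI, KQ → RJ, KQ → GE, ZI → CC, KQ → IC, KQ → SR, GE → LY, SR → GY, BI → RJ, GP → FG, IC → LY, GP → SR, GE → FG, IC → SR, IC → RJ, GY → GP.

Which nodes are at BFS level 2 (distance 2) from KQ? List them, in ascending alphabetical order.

BI, CC, FG, GP, GY, LY

Level 0: KQ
Level 1: GE, IC, RJ, SR
Level 2: BI, CC, FG, GP, GY, LY
Level 3: ZI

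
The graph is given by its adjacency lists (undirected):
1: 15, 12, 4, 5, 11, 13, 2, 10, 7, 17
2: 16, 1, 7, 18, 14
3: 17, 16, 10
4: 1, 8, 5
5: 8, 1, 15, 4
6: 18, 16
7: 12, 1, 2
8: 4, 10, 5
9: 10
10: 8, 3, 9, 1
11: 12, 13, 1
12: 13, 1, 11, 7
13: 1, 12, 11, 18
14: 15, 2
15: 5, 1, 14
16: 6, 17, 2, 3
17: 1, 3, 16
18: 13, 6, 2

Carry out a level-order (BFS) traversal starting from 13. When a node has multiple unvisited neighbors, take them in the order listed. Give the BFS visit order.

13 1 12 11 18 15 4 5 2 10 7 17 6 14 8 16 3 9

Visit 13; enqueue 1, 12, 11, 18 → queue [1, 12, 11, 18]
Visit 1; enqueue 15, 4, 5, 2, 10, 7, 17 → queue [12, 11, 18, 15, 4, 5, 2, 10, 7, 17]
Visit 12 → queue [11, 18, 15, 4, 5, 2, 10, 7, 17]
Visit 11 → queue [18, 15, 4, 5, 2, 10, 7, 17]
Visit 18; enqueue 6 → queue [15, 4, 5, 2, 10, 7, 17, 6]
Visit 15; enqueue 14 → queue [4, 5, 2, 10, 7, 17, 6, 14]
Visit 4; enqueue 8 → queue [5, 2, 10, 7, 17, 6, 14, 8]
Visit 5 → queue [2, 10, 7, 17, 6, 14, 8]
Visit 2; enqueue 16 → queue [10, 7, 17, 6, 14, 8, 16]
Visit 10; enqueue 3, 9 → queue [7, 17, 6, 14, 8, 16, 3, 9]
Visit 7 → queue [17, 6, 14, 8, 16, 3, 9]
Visit 17 → queue [6, 14, 8, 16, 3, 9]
Visit 6 → queue [14, 8, 16, 3, 9]
Visit 14 → queue [8, 16, 3, 9]
Visit 8 → queue [16, 3, 9]
Visit 16 → queue [3, 9]
Visit 3 → queue [9]
Visit 9 → queue []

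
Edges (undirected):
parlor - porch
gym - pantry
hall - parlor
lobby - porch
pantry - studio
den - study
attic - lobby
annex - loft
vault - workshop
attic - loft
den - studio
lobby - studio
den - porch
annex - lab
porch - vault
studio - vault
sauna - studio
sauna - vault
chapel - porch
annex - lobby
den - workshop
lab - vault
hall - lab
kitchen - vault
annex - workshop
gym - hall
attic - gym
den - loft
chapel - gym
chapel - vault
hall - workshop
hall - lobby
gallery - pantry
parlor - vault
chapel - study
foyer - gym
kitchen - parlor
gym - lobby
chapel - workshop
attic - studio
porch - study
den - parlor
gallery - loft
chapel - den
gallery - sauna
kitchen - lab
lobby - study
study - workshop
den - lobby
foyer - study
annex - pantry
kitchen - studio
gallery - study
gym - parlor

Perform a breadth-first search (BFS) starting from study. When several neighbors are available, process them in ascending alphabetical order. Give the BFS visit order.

Visit study; enqueue chapel, den, foyer, gallery, lobby, porch, workshop → queue [chapel, den, foyer, gallery, lobby, porch, workshop]
Visit chapel; enqueue gym, vault → queue [den, foyer, gallery, lobby, porch, workshop, gym, vault]
Visit den; enqueue loft, parlor, studio → queue [foyer, gallery, lobby, porch, workshop, gym, vault, loft, parlor, studio]
Visit foyer → queue [gallery, lobby, porch, workshop, gym, vault, loft, parlor, studio]
Visit gallery; enqueue pantry, sauna → queue [lobby, porch, workshop, gym, vault, loft, parlor, studio, pantry, sauna]
Visit lobby; enqueue annex, attic, hall → queue [porch, workshop, gym, vault, loft, parlor, studio, pantry, sauna, annex, attic, hall]
Visit porch → queue [workshop, gym, vault, loft, parlor, studio, pantry, sauna, annex, attic, hall]
Visit workshop → queue [gym, vault, loft, parlor, studio, pantry, sauna, annex, attic, hall]
Visit gym → queue [vault, loft, parlor, studio, pantry, sauna, annex, attic, hall]
Visit vault; enqueue kitchen, lab → queue [loft, parlor, studio, pantry, sauna, annex, attic, hall, kitchen, lab]
Visit loft → queue [parlor, studio, pantry, sauna, annex, attic, hall, kitchen, lab]
Visit parlor → queue [studio, pantry, sauna, annex, attic, hall, kitchen, lab]
Visit studio → queue [pantry, sauna, annex, attic, hall, kitchen, lab]
Visit pantry → queue [sauna, annex, attic, hall, kitchen, lab]
Visit sauna → queue [annex, attic, hall, kitchen, lab]
Visit annex → queue [attic, hall, kitchen, lab]
Visit attic → queue [hall, kitchen, lab]
Visit hall → queue [kitchen, lab]
Visit kitchen → queue [lab]
Visit lab → queue []

study → chapel → den → foyer → gallery → lobby → porch → workshop → gym → vault → loft → parlor → studio → pantry → sauna → annex → attic → hall → kitchen → lab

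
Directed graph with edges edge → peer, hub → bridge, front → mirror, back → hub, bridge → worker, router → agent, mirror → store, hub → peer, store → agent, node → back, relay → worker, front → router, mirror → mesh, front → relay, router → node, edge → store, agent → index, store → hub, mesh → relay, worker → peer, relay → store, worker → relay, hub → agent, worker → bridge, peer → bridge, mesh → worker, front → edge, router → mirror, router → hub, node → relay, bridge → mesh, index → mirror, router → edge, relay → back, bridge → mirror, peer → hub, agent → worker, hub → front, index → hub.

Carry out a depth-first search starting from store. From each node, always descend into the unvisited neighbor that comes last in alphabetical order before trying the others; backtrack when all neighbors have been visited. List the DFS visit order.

Visit store
store → hub
hub → peer
peer → bridge
bridge → worker
worker → relay
relay → back
bridge → mirror
mirror → mesh
hub → front
front → router
router → node
router → edge
router → agent
agent → index

store, hub, peer, bridge, worker, relay, back, mirror, mesh, front, router, node, edge, agent, index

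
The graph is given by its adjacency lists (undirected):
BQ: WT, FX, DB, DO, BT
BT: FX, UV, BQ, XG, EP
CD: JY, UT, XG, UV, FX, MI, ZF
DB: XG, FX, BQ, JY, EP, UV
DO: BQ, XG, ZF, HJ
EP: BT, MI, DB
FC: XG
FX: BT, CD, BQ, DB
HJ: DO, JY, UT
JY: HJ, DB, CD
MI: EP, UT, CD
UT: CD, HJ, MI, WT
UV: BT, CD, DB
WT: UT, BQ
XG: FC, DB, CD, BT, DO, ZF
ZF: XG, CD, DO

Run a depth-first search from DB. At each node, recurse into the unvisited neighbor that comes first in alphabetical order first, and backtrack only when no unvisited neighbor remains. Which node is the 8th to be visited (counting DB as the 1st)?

JY

Visit DB
DB → BQ
BQ → BT
BT → EP
EP → MI
MI → CD
CD → FX
CD → JY
JY → HJ
HJ → DO
DO → XG
XG → FC
XG → ZF
HJ → UT
UT → WT
CD → UV

Visit order: DB, BQ, BT, EP, MI, CD, FX, JY, HJ, DO, XG, FC, ZF, UT, WT, UV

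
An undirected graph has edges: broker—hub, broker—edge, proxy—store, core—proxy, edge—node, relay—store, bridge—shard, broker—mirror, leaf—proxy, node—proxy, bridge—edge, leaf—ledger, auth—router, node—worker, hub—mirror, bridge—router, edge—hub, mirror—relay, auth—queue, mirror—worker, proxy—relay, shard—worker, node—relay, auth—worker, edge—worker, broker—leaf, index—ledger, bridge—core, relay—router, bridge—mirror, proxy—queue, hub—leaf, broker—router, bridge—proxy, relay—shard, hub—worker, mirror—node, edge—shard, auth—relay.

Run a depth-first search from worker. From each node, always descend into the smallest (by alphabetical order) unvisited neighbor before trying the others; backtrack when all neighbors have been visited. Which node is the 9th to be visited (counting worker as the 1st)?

Visit worker
worker → auth
auth → queue
queue → proxy
proxy → bridge
bridge → core
bridge → edge
edge → broker
broker → hub
hub → leaf
leaf → ledger
ledger → index
hub → mirror
mirror → node
node → relay
relay → router
relay → shard
relay → store

Visit order: worker, auth, queue, proxy, bridge, core, edge, broker, hub, leaf, ledger, index, mirror, node, relay, router, shard, store

hub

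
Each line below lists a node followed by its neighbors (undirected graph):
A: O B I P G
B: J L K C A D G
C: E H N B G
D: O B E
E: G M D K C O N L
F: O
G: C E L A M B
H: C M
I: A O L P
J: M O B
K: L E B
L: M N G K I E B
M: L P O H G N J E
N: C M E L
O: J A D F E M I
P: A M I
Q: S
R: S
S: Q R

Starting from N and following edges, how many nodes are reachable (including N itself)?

BFS from N visits: N, M, L, E, C, P, O, J, H, G, K, I, B, D, A, F
Reachable nodes: 16 of 19 total.

16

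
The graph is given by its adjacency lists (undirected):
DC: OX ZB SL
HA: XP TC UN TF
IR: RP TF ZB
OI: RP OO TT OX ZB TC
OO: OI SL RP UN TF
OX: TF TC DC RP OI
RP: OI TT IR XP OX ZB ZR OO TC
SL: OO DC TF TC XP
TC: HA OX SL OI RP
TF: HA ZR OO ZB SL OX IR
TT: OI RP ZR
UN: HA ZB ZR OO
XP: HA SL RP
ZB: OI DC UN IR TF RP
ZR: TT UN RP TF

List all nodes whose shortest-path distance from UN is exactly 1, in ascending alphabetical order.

HA, OO, ZB, ZR

Level 0: UN
Level 1: HA, OO, ZB, ZR
Level 2: DC, IR, OI, RP, SL, TC, TF, TT, XP
Level 3: OX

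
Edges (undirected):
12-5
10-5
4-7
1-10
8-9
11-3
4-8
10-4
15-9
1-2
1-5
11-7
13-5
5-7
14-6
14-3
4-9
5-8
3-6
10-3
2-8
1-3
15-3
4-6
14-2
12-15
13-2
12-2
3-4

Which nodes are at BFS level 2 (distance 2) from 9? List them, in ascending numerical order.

2, 3, 5, 6, 7, 10, 12

Level 0: 9
Level 1: 4, 8, 15
Level 2: 2, 3, 5, 6, 7, 10, 12
Level 3: 1, 11, 13, 14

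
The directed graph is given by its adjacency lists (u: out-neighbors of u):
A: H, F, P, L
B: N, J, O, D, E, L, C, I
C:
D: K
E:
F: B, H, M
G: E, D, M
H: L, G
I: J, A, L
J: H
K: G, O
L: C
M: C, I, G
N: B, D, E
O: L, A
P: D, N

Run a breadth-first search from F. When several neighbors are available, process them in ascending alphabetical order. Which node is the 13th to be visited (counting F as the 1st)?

G

Visit F; enqueue B, H, M → queue [B, H, M]
Visit B; enqueue C, D, E, I, J, L, N, O → queue [H, M, C, D, E, I, J, L, N, O]
Visit H; enqueue G → queue [M, C, D, E, I, J, L, N, O, G]
Visit M → queue [C, D, E, I, J, L, N, O, G]
Visit C → queue [D, E, I, J, L, N, O, G]
Visit D; enqueue K → queue [E, I, J, L, N, O, G, K]
Visit E → queue [I, J, L, N, O, G, K]
Visit I; enqueue A → queue [J, L, N, O, G, K, A]
Visit J → queue [L, N, O, G, K, A]
Visit L → queue [N, O, G, K, A]
Visit N → queue [O, G, K, A]
Visit O → queue [G, K, A]
Visit G → queue [K, A]
Visit K → queue [A]
Visit A; enqueue P → queue [P]
Visit P → queue []

Visit order: F, B, H, M, C, D, E, I, J, L, N, O, G, K, A, P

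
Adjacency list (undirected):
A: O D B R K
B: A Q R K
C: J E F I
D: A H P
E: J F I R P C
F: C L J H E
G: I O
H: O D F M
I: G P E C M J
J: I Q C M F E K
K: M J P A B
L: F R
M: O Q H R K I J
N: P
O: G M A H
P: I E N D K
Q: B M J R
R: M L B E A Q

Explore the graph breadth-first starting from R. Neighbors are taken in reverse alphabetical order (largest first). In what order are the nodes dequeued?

Visit R; enqueue Q, M, L, E, B, A → queue [Q, M, L, E, B, A]
Visit Q; enqueue J → queue [M, L, E, B, A, J]
Visit M; enqueue O, K, I, H → queue [L, E, B, A, J, O, K, I, H]
Visit L; enqueue F → queue [E, B, A, J, O, K, I, H, F]
Visit E; enqueue P, C → queue [B, A, J, O, K, I, H, F, P, C]
Visit B → queue [A, J, O, K, I, H, F, P, C]
Visit A; enqueue D → queue [J, O, K, I, H, F, P, C, D]
Visit J → queue [O, K, I, H, F, P, C, D]
Visit O; enqueue G → queue [K, I, H, F, P, C, D, G]
Visit K → queue [I, H, F, P, C, D, G]
Visit I → queue [H, F, P, C, D, G]
Visit H → queue [F, P, C, D, G]
Visit F → queue [P, C, D, G]
Visit P; enqueue N → queue [C, D, G, N]
Visit C → queue [D, G, N]
Visit D → queue [G, N]
Visit G → queue [N]
Visit N → queue []

R Q M L E B A J O K I H F P C D G N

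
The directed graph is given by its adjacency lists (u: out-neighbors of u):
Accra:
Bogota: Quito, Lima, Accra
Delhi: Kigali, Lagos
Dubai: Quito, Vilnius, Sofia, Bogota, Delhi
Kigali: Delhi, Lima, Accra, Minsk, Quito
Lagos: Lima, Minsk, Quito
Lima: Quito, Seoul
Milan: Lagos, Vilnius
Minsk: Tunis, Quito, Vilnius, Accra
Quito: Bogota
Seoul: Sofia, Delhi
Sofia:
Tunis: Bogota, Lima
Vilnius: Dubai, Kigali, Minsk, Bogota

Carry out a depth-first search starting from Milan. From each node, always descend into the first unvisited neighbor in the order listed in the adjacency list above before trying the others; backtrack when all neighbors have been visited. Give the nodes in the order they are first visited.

Milan → Lagos → Lima → Quito → Bogota → Accra → Seoul → Sofia → Delhi → Kigali → Minsk → Tunis → Vilnius → Dubai

Visit Milan
Milan → Lagos
Lagos → Lima
Lima → Quito
Quito → Bogota
Bogota → Accra
Lima → Seoul
Seoul → Sofia
Seoul → Delhi
Delhi → Kigali
Kigali → Minsk
Minsk → Tunis
Minsk → Vilnius
Vilnius → Dubai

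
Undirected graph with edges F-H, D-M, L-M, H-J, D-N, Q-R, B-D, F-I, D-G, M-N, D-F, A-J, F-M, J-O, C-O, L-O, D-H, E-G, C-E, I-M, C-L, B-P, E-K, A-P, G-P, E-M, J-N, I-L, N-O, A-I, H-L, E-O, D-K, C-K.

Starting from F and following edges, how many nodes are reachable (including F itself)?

BFS from F visits: F, D, H, I, M, B, G, K, N, J, L, A, E, P, C, O
Reachable nodes: 16 of 18 total.

16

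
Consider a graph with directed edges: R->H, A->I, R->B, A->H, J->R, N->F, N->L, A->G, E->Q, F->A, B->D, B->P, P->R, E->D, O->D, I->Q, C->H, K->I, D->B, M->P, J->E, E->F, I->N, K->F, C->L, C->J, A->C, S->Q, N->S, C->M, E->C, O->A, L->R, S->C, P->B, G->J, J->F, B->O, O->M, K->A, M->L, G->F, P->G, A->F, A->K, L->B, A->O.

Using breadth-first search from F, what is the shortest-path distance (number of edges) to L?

3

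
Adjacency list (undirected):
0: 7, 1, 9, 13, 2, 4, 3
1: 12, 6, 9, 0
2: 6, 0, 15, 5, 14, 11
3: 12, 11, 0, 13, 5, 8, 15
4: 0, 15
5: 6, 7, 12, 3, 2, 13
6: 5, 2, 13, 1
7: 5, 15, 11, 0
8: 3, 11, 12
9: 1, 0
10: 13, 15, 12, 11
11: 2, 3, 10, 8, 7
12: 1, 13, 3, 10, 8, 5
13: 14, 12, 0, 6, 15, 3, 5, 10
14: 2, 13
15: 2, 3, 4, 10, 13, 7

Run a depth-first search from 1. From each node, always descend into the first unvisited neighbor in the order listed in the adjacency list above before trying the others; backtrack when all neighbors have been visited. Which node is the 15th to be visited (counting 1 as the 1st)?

9

Visit 1
1 → 12
12 → 13
13 → 14
14 → 2
2 → 6
6 → 5
5 → 7
7 → 15
15 → 3
3 → 11
11 → 10
11 → 8
3 → 0
0 → 9
0 → 4

Visit order: 1, 12, 13, 14, 2, 6, 5, 7, 15, 3, 11, 10, 8, 0, 9, 4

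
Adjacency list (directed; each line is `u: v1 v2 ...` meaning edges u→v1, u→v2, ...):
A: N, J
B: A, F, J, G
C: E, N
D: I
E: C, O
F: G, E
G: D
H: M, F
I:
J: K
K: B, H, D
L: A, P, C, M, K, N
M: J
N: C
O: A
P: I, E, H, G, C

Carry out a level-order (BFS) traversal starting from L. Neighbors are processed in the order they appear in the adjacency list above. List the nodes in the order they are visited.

L A P C M K N J I E H G B D O F

Visit L; enqueue A, P, C, M, K, N → queue [A, P, C, M, K, N]
Visit A; enqueue J → queue [P, C, M, K, N, J]
Visit P; enqueue I, E, H, G → queue [C, M, K, N, J, I, E, H, G]
Visit C → queue [M, K, N, J, I, E, H, G]
Visit M → queue [K, N, J, I, E, H, G]
Visit K; enqueue B, D → queue [N, J, I, E, H, G, B, D]
Visit N → queue [J, I, E, H, G, B, D]
Visit J → queue [I, E, H, G, B, D]
Visit I → queue [E, H, G, B, D]
Visit E; enqueue O → queue [H, G, B, D, O]
Visit H; enqueue F → queue [G, B, D, O, F]
Visit G → queue [B, D, O, F]
Visit B → queue [D, O, F]
Visit D → queue [O, F]
Visit O → queue [F]
Visit F → queue []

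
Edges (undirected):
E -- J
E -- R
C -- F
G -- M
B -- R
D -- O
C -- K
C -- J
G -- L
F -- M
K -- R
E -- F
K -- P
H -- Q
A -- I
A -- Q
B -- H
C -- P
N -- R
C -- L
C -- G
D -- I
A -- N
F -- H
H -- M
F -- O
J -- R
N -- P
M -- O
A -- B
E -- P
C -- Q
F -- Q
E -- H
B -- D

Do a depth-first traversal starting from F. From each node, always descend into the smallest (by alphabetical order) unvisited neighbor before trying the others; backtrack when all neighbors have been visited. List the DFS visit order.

Visit F
F → C
C → G
G → L
G → M
M → H
H → B
B → A
A → I
I → D
D → O
A → N
N → P
P → E
E → J
J → R
R → K
A → Q

F, C, G, L, M, H, B, A, I, D, O, N, P, E, J, R, K, Q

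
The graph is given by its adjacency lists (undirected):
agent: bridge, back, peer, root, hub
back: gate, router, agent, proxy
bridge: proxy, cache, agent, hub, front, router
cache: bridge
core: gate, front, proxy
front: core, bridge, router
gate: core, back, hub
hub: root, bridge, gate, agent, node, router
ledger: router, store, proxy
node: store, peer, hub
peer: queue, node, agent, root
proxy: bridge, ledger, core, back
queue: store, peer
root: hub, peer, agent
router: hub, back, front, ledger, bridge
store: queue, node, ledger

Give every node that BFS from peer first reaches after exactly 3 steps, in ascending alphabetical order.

Level 0: peer
Level 1: agent, node, queue, root
Level 2: back, bridge, hub, store
Level 3: cache, front, gate, ledger, proxy, router
Level 4: core

cache, front, gate, ledger, proxy, router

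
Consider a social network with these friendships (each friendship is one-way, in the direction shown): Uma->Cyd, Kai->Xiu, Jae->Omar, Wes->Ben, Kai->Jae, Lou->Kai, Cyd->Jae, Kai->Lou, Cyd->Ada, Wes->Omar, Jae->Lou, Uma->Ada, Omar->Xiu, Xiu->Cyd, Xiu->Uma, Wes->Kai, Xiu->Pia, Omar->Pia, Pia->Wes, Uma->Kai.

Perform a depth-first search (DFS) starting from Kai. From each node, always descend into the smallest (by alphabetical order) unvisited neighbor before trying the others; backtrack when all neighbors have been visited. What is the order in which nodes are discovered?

Kai Jae Lou Omar Pia Wes Ben Xiu Cyd Ada Uma

Visit Kai
Kai → Jae
Jae → Lou
Jae → Omar
Omar → Pia
Pia → Wes
Wes → Ben
Omar → Xiu
Xiu → Cyd
Cyd → Ada
Xiu → Uma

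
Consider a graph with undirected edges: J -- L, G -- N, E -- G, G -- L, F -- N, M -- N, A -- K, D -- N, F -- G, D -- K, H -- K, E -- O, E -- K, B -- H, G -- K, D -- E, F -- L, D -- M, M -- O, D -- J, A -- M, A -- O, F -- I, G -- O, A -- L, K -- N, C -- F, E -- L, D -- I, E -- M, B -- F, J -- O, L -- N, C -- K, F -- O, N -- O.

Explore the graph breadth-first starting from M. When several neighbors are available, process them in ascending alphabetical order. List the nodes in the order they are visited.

Visit M; enqueue A, D, E, N, O → queue [A, D, E, N, O]
Visit A; enqueue K, L → queue [D, E, N, O, K, L]
Visit D; enqueue I, J → queue [E, N, O, K, L, I, J]
Visit E; enqueue G → queue [N, O, K, L, I, J, G]
Visit N; enqueue F → queue [O, K, L, I, J, G, F]
Visit O → queue [K, L, I, J, G, F]
Visit K; enqueue C, H → queue [L, I, J, G, F, C, H]
Visit L → queue [I, J, G, F, C, H]
Visit I → queue [J, G, F, C, H]
Visit J → queue [G, F, C, H]
Visit G → queue [F, C, H]
Visit F; enqueue B → queue [C, H, B]
Visit C → queue [H, B]
Visit H → queue [B]
Visit B → queue []

M, A, D, E, N, O, K, L, I, J, G, F, C, H, B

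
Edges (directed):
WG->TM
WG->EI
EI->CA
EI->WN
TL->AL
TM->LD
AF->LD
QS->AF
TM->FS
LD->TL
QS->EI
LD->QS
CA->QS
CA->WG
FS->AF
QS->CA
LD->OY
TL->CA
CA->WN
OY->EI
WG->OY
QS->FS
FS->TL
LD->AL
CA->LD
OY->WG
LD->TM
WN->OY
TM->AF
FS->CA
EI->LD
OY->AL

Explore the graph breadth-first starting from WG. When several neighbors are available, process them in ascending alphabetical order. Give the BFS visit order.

WG, EI, OY, TM, CA, LD, WN, AL, AF, FS, QS, TL

Visit WG; enqueue EI, OY, TM → queue [EI, OY, TM]
Visit EI; enqueue CA, LD, WN → queue [OY, TM, CA, LD, WN]
Visit OY; enqueue AL → queue [TM, CA, LD, WN, AL]
Visit TM; enqueue AF, FS → queue [CA, LD, WN, AL, AF, FS]
Visit CA; enqueue QS → queue [LD, WN, AL, AF, FS, QS]
Visit LD; enqueue TL → queue [WN, AL, AF, FS, QS, TL]
Visit WN → queue [AL, AF, FS, QS, TL]
Visit AL → queue [AF, FS, QS, TL]
Visit AF → queue [FS, QS, TL]
Visit FS → queue [QS, TL]
Visit QS → queue [TL]
Visit TL → queue []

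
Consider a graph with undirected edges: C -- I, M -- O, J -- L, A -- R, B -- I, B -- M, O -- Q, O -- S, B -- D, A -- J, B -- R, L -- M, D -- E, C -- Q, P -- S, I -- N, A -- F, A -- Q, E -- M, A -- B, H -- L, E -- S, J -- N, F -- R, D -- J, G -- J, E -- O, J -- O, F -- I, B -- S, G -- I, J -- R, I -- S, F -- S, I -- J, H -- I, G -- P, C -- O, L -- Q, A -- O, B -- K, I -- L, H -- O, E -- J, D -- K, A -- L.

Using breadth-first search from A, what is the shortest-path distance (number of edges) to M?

Level 0: A
Level 1: B, F, J, L, O, Q, R
Level 2: C, D, E, G, H, I, K, M, N, S
Level 3: P
M first appears at level 2.

2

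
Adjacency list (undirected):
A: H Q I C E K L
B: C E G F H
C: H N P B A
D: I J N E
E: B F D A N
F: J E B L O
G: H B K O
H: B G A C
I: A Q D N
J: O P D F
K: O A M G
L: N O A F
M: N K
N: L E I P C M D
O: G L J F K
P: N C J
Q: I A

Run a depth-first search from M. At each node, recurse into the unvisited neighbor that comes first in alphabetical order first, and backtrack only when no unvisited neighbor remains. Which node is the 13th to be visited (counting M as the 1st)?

O

Visit M
M → K
K → A
A → C
C → B
B → E
E → D
D → I
I → N
N → L
L → F
F → J
J → O
O → G
G → H
J → P
I → Q

Visit order: M, K, A, C, B, E, D, I, N, L, F, J, O, G, H, P, Q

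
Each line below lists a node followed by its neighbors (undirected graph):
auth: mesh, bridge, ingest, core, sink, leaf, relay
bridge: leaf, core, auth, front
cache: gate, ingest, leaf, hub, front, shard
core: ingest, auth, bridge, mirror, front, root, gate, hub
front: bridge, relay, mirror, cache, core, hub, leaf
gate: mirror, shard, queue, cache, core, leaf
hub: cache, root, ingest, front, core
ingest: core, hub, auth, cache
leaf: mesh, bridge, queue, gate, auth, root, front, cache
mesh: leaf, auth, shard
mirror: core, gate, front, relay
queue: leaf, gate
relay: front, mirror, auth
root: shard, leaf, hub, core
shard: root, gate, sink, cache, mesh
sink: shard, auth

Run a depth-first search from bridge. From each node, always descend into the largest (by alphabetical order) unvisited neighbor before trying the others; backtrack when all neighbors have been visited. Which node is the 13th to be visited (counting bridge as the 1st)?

hub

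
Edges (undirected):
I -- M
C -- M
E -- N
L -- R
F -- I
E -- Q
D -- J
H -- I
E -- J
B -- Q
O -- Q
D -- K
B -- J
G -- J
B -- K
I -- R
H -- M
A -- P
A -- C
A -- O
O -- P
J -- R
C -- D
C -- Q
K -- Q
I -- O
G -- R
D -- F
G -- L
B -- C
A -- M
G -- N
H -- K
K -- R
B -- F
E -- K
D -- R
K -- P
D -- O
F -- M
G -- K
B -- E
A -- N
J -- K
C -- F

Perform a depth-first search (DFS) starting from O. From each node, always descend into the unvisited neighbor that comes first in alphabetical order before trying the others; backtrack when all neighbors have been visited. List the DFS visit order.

O A C B E J D F I H K G L R N P Q M

Visit O
O → A
A → C
C → B
B → E
E → J
J → D
D → F
F → I
I → H
H → K
K → G
G → L
L → R
G → N
K → P
K → Q
H → M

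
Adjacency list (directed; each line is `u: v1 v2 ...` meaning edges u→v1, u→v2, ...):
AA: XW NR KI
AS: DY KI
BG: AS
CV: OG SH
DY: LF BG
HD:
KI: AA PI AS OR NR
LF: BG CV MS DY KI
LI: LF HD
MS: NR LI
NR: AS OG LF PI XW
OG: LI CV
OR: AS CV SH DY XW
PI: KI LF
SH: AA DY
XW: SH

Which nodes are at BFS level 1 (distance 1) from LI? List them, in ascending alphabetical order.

Level 0: LI
Level 1: HD, LF
Level 2: BG, CV, DY, KI, MS
Level 3: AA, AS, NR, OG, OR, PI, SH
Level 4: XW

HD, LF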